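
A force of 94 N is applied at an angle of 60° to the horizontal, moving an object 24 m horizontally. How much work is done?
W = Fd cosθ = 94×24×cos(60°) = 1128.0 J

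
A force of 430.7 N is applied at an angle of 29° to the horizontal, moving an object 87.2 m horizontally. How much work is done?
W = Fd cosθ = 430.7×87.2×cos(29°) = 32848.0 J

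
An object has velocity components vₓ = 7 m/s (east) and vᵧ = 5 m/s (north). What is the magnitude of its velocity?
|v| = √(vₓ² + vᵧ²) = √(7² + 5²) = √(74) = 8.6 m/s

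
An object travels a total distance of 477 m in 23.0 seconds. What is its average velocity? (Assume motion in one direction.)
v_avg = Δd / Δt = 477 / 23.0 = 20.74 m/s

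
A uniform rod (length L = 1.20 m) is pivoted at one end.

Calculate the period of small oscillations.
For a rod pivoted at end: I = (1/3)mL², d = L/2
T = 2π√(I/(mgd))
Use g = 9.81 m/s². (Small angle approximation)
I/m = (1/3)L² = 0.48 m²; d = L/2 = 0.6 m
T = 2π√(I/(mgd)) = 2π√(0.48/(9.81×0.6)) = 1.794 s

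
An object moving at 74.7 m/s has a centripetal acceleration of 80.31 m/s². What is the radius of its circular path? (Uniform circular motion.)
r = v²/a_c = 74.7²/80.31 = 69.48 m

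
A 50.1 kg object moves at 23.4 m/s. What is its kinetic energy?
KE = ½mv² = ½×50.1×23.4² = 13716.38 J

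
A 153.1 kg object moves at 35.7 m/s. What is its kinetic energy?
KE = ½mv² = ½×153.1×35.7² = 97562.21 J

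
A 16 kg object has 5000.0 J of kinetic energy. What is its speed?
KE = ½mv² → v = √(2KE/m) = √(2×5000.0/16) = 25.0 m/s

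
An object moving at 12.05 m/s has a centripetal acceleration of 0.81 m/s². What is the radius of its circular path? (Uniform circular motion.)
r = v²/a_c = 12.05²/0.81 = 179.26 m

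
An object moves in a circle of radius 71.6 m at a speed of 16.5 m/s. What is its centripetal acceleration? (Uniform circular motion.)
a_c = v²/r = 16.5²/71.6 = 272.25/71.6 = 3.8 m/s²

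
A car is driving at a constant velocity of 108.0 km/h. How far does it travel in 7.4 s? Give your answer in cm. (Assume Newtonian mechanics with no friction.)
d = vt (with unit conversion) = 22200.0 cm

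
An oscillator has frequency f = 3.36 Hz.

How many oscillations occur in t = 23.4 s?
n = f×t = 3.36×23.4 = 78.62 oscillations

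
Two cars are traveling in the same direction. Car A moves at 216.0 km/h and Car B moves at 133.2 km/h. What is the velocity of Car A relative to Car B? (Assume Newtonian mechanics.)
v_rel = v_A - v_B = 216.0 - 133.2 = 82.8 km/h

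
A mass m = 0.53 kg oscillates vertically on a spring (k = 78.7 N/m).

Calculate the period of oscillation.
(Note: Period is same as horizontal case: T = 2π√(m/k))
T = 2π√(m/k) = 2π√(0.53/78.7) = 0.5156 s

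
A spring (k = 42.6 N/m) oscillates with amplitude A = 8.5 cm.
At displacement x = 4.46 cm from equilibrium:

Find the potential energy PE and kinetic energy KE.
E_total = ½kA² = ½×42.6×(0.085)² = 0.1539 J
PE = ½kx² = ½×42.6×(0.0446)² = 0.04237 J
KE = E_total − PE = 0.1115 J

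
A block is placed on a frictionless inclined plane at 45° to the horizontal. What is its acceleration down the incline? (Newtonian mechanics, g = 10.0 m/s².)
a = g sin(θ) = 10.0 × sin(45°) = 10.0 × 0.7071 = 7.07 m/s²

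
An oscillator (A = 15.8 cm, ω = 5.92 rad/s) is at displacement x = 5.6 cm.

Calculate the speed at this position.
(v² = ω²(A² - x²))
v = ω√(A² − x²) = 5.92×√(0.158² − 0.056²) = 0.8746 m/s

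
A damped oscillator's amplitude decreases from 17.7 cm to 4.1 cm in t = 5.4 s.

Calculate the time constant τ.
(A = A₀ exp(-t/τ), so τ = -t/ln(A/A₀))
A/A₀ = 4.1/17.7 = 0.2316; ln(A/A₀) = -1.463
τ = −t/ln(A/A₀) = −5.4/-1.463 = 3.692 s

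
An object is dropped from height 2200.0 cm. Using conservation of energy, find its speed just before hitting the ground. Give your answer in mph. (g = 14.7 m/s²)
mgh = ½mv² → v = √(2gh) = √(2×14.7×22) = 25.43 m/s = 56.89 mph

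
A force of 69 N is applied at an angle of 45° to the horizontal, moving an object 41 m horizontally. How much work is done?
W = Fd cosθ = 69×41×cos(45°) = 2000.4 J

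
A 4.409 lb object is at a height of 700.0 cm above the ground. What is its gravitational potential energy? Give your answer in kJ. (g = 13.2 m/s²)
PE = mgh = 2 kg × 13.2 m/s² × 7 m = 184.8 J = 0.1848 kJ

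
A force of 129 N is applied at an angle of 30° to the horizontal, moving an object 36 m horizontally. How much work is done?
W = Fd cosθ = 129×36×cos(30°) = 4021.8 J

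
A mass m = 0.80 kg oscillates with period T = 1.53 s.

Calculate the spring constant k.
T = 2π√(m/k) → k = m(2π/T)² = 0.8×(2π/1.53)² = 13.49 N/m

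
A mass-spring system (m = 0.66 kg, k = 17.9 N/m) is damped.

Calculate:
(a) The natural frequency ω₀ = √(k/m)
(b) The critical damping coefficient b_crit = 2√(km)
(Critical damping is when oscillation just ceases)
ω₀ = √(k/m) = √(17.9/0.66) = 5.208 rad/s
b_crit = 2√(km) = 2√(17.9×0.66) = 6.874 kg/s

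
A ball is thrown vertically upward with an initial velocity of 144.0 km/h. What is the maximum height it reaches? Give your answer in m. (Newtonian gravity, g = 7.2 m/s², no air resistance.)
h_max = v₀²/(2g) (with unit conversion) = 111.1 m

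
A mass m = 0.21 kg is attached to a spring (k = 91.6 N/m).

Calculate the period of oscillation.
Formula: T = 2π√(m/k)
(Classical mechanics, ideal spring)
T = 2π√(m/k) = 2π√(0.21/91.6) = 0.3008 s; f = 1/T = 3.324 Hz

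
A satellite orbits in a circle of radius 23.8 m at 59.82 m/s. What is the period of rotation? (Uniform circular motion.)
T = 2πr/v = 2π×23.8/59.82 = 2.5 s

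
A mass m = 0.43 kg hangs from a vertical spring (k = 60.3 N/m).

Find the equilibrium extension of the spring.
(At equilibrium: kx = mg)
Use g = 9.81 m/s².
x_eq = mg/k = 0.43×9.81/60.3 = 0.06996 m = 6.996 cm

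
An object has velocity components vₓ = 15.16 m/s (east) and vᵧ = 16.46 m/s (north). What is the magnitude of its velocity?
|v| = √(vₓ² + vᵧ²) = √(15.16² + 16.46²) = √(500.757) = 22.38 m/s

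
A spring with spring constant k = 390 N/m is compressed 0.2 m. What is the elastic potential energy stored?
PE = ½kx² = ½×390×0.2² = 7.8 J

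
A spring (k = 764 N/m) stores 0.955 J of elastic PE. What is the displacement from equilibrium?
PE = ½kx² → x = √(2PE/k) = √(2×0.955/764) = 0.05 m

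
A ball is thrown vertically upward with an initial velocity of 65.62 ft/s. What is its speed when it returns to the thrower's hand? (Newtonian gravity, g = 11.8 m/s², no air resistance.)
By conservation of energy, the ball returns at the same speed = 65.62 ft/s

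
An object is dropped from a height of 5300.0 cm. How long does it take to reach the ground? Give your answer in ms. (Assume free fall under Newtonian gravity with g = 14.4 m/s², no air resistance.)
t = √(2h/g) (with unit conversion) = 2713.0 ms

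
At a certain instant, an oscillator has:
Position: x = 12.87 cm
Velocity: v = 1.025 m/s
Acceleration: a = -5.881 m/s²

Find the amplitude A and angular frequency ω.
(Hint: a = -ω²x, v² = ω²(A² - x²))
a = −ω²x → ω = √(|a|/x) = √(5.881/0.1287) = 6.76 rad/s
v² = ω²(A² − x²) → A = √(x² + v²/ω²) = √(0.1287² + 1.025²/6.76²) = 0.1989 m = 19.89 cm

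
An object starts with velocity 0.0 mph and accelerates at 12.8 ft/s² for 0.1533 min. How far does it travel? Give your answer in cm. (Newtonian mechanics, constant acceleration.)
d = v₀t + ½at² (with unit conversion) = 16500.0 cm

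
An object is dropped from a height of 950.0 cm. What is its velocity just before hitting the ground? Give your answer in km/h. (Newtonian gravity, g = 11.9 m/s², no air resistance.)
v = √(2gh) (with unit conversion) = 54.13 km/h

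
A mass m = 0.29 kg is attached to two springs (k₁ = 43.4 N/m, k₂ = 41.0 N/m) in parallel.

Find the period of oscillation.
k_eq = k₁+k₂ = 84.4 N/m
T = 2π√(m/k_eq) = 2π√(0.29/84.4) = 0.3683 s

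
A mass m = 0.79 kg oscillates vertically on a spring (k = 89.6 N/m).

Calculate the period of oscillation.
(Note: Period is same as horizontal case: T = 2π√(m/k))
T = 2π√(m/k) = 2π√(0.79/89.6) = 0.59 s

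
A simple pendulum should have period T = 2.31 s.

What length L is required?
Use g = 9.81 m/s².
T = 2π√(L/g) → L = g(T/2π)² = 9.81×(2.31/2π)² = 1.326 m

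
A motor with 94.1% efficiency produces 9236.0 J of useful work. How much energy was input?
W_in = W_out/η = 9236.0/0.941 = 9815.1 J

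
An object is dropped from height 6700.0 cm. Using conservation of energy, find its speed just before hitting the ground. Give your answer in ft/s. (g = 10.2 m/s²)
mgh = ½mv² → v = √(2gh) = √(2×10.2×67) = 36.97 m/s = 121.3 ft/s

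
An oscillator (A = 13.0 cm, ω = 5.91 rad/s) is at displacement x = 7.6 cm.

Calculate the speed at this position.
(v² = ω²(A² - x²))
v = ω√(A² − x²) = 5.91×√(0.13² − 0.076²) = 0.6233 m/s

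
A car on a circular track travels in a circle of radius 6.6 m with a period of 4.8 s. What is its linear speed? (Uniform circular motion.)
v = 2πr/T = 2π×6.6/4.8 = 8.64 m/s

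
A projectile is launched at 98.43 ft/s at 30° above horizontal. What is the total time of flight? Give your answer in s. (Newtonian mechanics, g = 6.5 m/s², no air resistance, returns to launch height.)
T = 2v₀sin(θ)/g (with unit conversion) = 4.616 s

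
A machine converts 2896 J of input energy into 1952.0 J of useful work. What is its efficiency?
η = W_out/W_in = 1952.0/2896 = 0.674 = 67.4%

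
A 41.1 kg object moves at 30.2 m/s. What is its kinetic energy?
KE = ½mv² = ½×41.1×30.2² = 18742.42 J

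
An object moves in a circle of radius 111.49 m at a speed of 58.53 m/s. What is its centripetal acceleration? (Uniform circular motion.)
a_c = v²/r = 58.53²/111.49 = 3425.76/111.49 = 30.73 m/s²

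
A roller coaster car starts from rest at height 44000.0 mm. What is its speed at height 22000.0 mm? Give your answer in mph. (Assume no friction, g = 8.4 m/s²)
mgh₁ = ½mv₂² + mgh₂ → v₂ = √(2g(h₁−h₂)) = √(2×8.4×(44−22)) = 19.22 m/s = 43.01 mph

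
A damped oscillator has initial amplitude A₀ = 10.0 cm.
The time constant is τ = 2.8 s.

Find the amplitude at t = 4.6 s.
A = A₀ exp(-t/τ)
A = A₀ exp(−t/τ) = 10.0×exp(−4.6/2.8) = 1.934 cm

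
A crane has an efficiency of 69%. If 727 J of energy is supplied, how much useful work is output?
W_out = η × W_in = 0.69 × 727 = 501.63 J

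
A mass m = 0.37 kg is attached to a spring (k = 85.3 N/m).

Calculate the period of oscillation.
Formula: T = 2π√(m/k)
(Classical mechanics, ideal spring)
T = 2π√(m/k) = 2π√(0.37/85.3) = 0.4138 s; f = 1/T = 2.417 Hz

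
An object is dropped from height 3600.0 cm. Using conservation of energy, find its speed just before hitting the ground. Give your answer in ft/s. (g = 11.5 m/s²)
mgh = ½mv² → v = √(2gh) = √(2×11.5×36) = 28.77 m/s = 94.41 ft/s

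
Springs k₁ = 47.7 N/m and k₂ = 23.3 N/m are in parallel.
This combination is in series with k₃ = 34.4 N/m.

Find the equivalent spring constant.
k₁₂ = k₁ + k₂ = 71 N/m (parallel)
1/k_eq = 1/k₁₂ + 1/k₃ → k_eq = 23.17 N/m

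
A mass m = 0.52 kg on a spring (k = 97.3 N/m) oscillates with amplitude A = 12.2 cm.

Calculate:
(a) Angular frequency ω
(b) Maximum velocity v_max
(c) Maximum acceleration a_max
ω = √(k/m) = √(97.3/0.52) = 13.68 rad/s
v_max = ωA = 13.68×0.122 = 1.669 m/s
a_max = ω²A = 13.68²×0.122 = 22.83 m/s²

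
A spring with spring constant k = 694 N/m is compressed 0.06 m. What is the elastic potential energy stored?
PE = ½kx² = ½×694×0.06² = 1.249 J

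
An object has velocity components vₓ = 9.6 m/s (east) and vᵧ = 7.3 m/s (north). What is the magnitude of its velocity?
|v| = √(vₓ² + vᵧ²) = √(9.6² + 7.3²) = √(145.45) = 12.06 m/s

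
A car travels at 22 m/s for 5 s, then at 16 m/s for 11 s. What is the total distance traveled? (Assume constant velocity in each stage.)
d₁ = v₁t₁ = 22 × 5 = 110 m
d₂ = v₂t₂ = 16 × 11 = 176 m
d_total = 110 + 176 = 286 m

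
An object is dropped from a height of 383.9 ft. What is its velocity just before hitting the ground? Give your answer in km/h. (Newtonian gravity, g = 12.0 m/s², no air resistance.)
v = √(2gh) (with unit conversion) = 190.8 km/h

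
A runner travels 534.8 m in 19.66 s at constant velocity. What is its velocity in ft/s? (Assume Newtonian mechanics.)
v = d/t (with unit conversion) = 89.25 ft/s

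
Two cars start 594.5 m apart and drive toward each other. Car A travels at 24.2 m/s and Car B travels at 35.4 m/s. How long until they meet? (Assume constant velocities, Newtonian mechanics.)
Combined speed: v_combined = 24.2 + 35.4 = 59.6 m/s
Time to meet: t = d/59.6 = 594.5/59.6 = 9.97 s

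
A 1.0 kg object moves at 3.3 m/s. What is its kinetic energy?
KE = ½mv² = ½×1.0×3.3² = 5.445 J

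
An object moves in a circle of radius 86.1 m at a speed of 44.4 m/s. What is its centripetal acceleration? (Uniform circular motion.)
a_c = v²/r = 44.4²/86.1 = 1971.36/86.1 = 22.9 m/s²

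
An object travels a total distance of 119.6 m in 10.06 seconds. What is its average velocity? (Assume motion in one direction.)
v_avg = Δd / Δt = 119.6 / 10.06 = 11.89 m/s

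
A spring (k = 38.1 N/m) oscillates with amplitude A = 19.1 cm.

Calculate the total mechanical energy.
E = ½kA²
E = ½kA² = ½×38.1×(0.191)² = 0.695 J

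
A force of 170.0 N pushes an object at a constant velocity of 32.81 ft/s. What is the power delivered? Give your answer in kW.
P = Fv = 170 N × 10 m/s = 1700 W = 1.7 kW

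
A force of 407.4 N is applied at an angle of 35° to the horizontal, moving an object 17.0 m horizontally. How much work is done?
W = Fd cosθ = 407.4×17.0×cos(35°) = 5673.3 J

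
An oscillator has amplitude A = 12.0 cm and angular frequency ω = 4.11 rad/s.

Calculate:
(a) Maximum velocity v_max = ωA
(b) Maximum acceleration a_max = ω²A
v_max = ωA = 4.11×0.12 = 0.4932 m/s
a_max = ω²A = 4.11²×0.12 = 2.027 m/s²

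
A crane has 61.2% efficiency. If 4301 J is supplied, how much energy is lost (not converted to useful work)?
W_out = η × W_in = 0.612×4301 = 2632.2 J
W_lost = W_in − W_out = 4301 − 2632.2 = 1668.8 J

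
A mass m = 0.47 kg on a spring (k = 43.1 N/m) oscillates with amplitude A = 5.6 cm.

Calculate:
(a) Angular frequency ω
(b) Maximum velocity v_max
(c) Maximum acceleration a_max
ω = √(k/m) = √(43.1/0.47) = 9.576 rad/s
v_max = ωA = 9.576×0.056 = 0.5363 m/s
a_max = ω²A = 9.576²×0.056 = 5.135 m/s²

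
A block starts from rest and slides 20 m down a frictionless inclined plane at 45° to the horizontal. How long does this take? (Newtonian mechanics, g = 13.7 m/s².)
a = g sin(θ) = 13.7 × sin(45°) = 9.69 m/s²
t = √(2d/a) = √(2 × 20 / 9.69) = 2.03 s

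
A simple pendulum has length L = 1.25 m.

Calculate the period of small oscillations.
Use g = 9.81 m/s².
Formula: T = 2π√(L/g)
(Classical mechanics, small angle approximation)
T = 2π√(L/g) = 2π√(1.25/9.81) = 2.243 s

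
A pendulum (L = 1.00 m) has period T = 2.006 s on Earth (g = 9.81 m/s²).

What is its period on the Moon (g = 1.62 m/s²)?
T = 2π√(L/g), so T_moon/T_earth = √(g_earth/g_moon)
T_moon = 2π√(1.0/1.62) = 4.937 s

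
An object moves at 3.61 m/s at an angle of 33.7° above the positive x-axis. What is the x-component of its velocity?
vₓ = v cos(θ) = 3.61 × cos(33.7°) = 3.0 m/s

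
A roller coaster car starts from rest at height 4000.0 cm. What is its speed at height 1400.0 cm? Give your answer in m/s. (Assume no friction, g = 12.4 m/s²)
mgh₁ = ½mv₂² + mgh₂ → v₂ = √(2g(h₁−h₂)) = √(2×12.4×(40−14)) = 25.39 m/s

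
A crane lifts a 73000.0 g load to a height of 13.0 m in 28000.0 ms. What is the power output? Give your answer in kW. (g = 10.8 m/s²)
W = mgh = 73×10.8×13 = 1.025e+04 J
P = W/t = 1.025e+04/28 = 366 W = 0.366 kW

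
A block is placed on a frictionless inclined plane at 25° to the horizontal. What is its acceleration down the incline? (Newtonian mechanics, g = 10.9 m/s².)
a = g sin(θ) = 10.9 × sin(25°) = 10.9 × 0.4226 = 4.61 m/s²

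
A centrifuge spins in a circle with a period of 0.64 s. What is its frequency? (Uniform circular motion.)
f = 1/T = 1/0.64 = 1.5625 Hz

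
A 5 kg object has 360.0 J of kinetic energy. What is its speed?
KE = ½mv² → v = √(2KE/m) = √(2×360.0/5) = 12.0 m/s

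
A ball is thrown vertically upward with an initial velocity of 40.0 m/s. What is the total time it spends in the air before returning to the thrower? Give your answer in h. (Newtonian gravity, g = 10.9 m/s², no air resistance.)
t_total = 2v₀/g (with unit conversion) = 0.002039 h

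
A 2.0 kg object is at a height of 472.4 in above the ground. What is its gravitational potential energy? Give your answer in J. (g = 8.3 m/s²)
PE = mgh = 2 kg × 8.3 m/s² × 12 m = 199.2 J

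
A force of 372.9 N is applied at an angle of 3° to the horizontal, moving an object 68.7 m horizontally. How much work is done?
W = Fd cosθ = 372.9×68.7×cos(3°) = 25583.0 J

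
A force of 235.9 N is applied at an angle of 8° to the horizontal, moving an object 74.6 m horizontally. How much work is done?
W = Fd cosθ = 235.9×74.6×cos(8°) = 17427.0 J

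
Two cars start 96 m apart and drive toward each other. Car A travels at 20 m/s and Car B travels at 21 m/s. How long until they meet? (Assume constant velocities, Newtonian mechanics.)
Combined speed: v_combined = 20 + 21 = 41 m/s
Time to meet: t = d/41 = 96/41 = 2.34 s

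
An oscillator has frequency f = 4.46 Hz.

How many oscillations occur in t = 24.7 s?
n = f×t = 4.46×24.7 = 110.2 oscillations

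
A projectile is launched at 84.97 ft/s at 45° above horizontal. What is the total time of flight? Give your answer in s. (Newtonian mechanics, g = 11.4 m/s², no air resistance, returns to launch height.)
T = 2v₀sin(θ)/g (with unit conversion) = 3.213 s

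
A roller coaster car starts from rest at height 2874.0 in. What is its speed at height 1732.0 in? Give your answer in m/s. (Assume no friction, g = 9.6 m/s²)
mgh₁ = ½mv₂² + mgh₂ → v₂ = √(2g(h₁−h₂)) = √(2×9.6×(73−43.99)) = 23.6 m/s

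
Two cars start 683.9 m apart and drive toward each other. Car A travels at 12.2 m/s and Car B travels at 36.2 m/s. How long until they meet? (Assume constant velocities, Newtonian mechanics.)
Combined speed: v_combined = 12.2 + 36.2 = 48.4 m/s
Time to meet: t = d/48.4 = 683.9/48.4 = 14.13 s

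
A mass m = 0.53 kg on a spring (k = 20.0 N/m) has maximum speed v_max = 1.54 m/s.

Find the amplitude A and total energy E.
½mv²_max = ½kA² → A = v_max√(m/k) = 1.54×√(0.53/20.0) = 0.2507 m = 25.07 cm
E = ½mv²_max = ½×0.53×1.54² = 0.6285 J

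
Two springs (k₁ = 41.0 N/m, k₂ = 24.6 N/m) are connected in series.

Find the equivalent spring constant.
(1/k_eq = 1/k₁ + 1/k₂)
1/k_eq = 1/41.0 + 1/24.6 = 0.065041; k_eq = 15.38 N/m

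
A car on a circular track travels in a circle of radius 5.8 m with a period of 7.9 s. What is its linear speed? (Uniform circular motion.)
v = 2πr/T = 2π×5.8/7.9 = 4.61 m/s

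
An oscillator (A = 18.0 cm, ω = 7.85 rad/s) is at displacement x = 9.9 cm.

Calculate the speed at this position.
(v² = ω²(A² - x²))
v = ω√(A² − x²) = 7.85×√(0.18² − 0.099²) = 1.18 m/s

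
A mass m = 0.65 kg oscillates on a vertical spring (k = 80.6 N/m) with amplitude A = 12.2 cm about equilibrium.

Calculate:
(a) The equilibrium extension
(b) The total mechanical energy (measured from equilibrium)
x_eq = mg/k = 0.65×9.81/80.6 = 0.07911 m = 7.911 cm
E = ½kA² = ½×80.6×(0.122)² = 0.5998 J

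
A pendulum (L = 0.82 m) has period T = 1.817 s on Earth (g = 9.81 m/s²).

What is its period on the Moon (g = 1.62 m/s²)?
T = 2π√(L/g), so T_moon/T_earth = √(g_earth/g_moon)
T_moon = 2π√(0.82/1.62) = 4.47 s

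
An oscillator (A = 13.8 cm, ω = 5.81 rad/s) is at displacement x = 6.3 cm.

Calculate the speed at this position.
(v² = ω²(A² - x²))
v = ω√(A² − x²) = 5.81×√(0.138² − 0.063²) = 0.7134 m/s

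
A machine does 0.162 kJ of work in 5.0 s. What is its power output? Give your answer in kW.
P = W/t = 162 J / 5 s = 32.4 W = 0.0324 kW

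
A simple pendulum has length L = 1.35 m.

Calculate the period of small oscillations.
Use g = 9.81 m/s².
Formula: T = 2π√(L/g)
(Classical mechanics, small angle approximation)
T = 2π√(L/g) = 2π√(1.35/9.81) = 2.331 s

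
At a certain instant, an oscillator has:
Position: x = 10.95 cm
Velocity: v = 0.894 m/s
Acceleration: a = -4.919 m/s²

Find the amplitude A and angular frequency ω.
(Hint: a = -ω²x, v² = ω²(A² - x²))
a = −ω²x → ω = √(|a|/x) = √(4.919/0.1095) = 6.702 rad/s
v² = ω²(A² − x²) → A = √(x² + v²/ω²) = √(0.1095² + 0.894²/6.702²) = 0.1726 m = 17.26 cm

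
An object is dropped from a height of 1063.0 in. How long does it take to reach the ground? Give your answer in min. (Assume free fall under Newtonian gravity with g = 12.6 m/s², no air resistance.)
t = √(2h/g) (with unit conversion) = 0.0345 min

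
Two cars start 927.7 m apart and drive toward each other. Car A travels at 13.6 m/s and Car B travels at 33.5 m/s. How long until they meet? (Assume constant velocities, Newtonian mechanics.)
Combined speed: v_combined = 13.6 + 33.5 = 47.1 m/s
Time to meet: t = d/47.1 = 927.7/47.1 = 19.7 s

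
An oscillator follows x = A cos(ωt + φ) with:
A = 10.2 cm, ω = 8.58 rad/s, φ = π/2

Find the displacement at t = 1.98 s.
x = A cos(ωt + φ) = 10.2×cos(8.58×1.98 + π/2) = 9.773 cm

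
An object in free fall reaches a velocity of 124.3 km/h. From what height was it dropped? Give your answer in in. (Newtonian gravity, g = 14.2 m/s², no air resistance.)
h = v²/(2g) (with unit conversion) = 1653.0 in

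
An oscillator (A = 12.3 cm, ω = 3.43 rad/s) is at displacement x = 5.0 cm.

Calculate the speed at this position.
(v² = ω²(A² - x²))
v = ω√(A² − x²) = 3.43×√(0.123² − 0.05²) = 0.3855 m/s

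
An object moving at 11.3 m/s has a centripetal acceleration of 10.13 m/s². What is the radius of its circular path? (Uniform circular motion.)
r = v²/a_c = 11.3²/10.13 = 12.61 m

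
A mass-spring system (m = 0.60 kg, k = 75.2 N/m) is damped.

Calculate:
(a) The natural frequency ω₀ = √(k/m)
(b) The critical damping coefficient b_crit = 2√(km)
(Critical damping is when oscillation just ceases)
ω₀ = √(k/m) = √(75.2/0.6) = 11.2 rad/s
b_crit = 2√(km) = 2√(75.2×0.6) = 13.43 kg/s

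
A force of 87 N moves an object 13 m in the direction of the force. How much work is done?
W = Fd = 87×13 = 1131.0 J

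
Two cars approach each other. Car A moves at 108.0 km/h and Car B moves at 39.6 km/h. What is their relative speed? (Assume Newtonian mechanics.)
v_rel = v_A + v_B = 108.0 + 39.6 = 147.6 km/h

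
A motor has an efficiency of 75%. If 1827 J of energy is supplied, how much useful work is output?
W_out = η × W_in = 0.75 × 1827 = 1370.2 J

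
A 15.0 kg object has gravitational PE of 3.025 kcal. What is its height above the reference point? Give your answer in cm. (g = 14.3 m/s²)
PE = mgh → h = PE/(mg) = 1.266e+04 J / (15 kg × 14.3 m/s²) = 59.01 m = 5901.0 cm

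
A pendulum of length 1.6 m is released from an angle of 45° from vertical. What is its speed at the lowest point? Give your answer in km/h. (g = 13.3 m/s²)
h = L(1 − cosθ) = 1.6×(1 − cos45°) = 0.4686 m
v = √(2gh) = √(2×13.3×0.4686) = 3.531 m/s = 12.71 km/h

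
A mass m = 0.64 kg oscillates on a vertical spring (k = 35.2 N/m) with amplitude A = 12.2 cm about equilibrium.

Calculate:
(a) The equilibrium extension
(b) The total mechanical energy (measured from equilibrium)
x_eq = mg/k = 0.64×9.81/35.2 = 0.1784 m = 17.84 cm
E = ½kA² = ½×35.2×(0.122)² = 0.262 J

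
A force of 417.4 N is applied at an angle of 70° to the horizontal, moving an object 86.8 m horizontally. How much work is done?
W = Fd cosθ = 417.4×86.8×cos(70°) = 12391.0 J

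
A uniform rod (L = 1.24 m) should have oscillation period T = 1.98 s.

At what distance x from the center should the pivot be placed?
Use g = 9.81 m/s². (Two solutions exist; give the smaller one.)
T = 2π√((L²/12 + x²)/(gx)). Let c = T²g/(4π²) = 0.9742.
x² − cx + L²/12 = 0 → x = (c − √(c² − L²/3))/2 = 0.1568 m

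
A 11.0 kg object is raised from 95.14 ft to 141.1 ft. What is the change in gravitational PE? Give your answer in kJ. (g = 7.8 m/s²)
ΔPE = mg(h₂ − h₁) = 11 kg × 7.8 m/s² × (43.01 − 29) m = 1202 J = 1.202 kJ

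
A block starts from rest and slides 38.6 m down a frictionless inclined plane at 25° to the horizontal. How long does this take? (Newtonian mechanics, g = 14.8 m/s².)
a = g sin(θ) = 14.8 × sin(25°) = 6.25 m/s²
t = √(2d/a) = √(2 × 38.6 / 6.25) = 3.51 s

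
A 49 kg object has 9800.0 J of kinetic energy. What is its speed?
KE = ½mv² → v = √(2KE/m) = √(2×9800.0/49) = 20.0 m/s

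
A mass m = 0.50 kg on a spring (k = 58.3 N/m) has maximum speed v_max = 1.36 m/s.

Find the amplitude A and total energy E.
½mv²_max = ½kA² → A = v_max√(m/k) = 1.36×√(0.5/58.3) = 0.1259 m = 12.59 cm
E = ½mv²_max = ½×0.5×1.36² = 0.4624 J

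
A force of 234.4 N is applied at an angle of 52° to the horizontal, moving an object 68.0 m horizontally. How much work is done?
W = Fd cosθ = 234.4×68.0×cos(52°) = 9813.2 J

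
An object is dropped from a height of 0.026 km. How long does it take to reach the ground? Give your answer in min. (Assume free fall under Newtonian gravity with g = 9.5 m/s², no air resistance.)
t = √(2h/g) (with unit conversion) = 0.03899 min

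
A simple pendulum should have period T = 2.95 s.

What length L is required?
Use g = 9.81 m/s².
T = 2π√(L/g) → L = g(T/2π)² = 9.81×(2.95/2π)² = 2.162 m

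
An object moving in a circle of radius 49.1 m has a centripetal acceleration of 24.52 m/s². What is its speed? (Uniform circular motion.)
v = √(a_c × r) = √(24.52 × 49.1) = 34.7 m/s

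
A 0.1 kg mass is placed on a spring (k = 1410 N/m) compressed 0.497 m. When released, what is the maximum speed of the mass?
½kx² = ½mv² → v = x√(k/m) = 0.497×√(1410/0.1) = 59.02 m/s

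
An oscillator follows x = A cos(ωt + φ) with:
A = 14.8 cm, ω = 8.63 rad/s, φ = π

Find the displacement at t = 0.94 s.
x = A cos(ωt + φ) = 14.8×cos(8.63×0.94 + π) = 3.779 cm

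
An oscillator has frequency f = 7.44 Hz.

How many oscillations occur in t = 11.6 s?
n = f×t = 7.44×11.6 = 86.3 oscillations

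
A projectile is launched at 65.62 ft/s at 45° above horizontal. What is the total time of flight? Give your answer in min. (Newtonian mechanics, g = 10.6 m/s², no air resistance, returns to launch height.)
T = 2v₀sin(θ)/g (with unit conversion) = 0.04447 min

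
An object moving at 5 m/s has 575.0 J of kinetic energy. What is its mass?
KE = ½mv² → m = 2KE/v² = 2×575.0/5² = 46.0 kg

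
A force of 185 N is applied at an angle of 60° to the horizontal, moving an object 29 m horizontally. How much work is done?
W = Fd cosθ = 185×29×cos(60°) = 2682.5 J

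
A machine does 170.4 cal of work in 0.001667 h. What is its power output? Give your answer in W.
P = W/t = 713 J / 6.001 s = 118.8 W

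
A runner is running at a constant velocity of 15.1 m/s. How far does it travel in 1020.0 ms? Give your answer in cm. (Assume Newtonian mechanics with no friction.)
d = vt (with unit conversion) = 1540.0 cm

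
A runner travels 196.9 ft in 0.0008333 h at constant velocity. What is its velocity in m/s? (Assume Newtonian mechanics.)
v = d/t (with unit conversion) = 20.01 m/s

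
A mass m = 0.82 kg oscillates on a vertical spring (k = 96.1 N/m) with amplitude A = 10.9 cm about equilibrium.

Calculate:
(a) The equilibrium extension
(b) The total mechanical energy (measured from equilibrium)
x_eq = mg/k = 0.82×9.81/96.1 = 0.08371 m = 8.371 cm
E = ½kA² = ½×96.1×(0.109)² = 0.5709 J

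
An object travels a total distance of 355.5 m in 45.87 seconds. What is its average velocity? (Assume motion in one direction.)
v_avg = Δd / Δt = 355.5 / 45.87 = 7.75 m/s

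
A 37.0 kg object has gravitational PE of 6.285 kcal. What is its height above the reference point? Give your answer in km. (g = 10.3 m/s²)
PE = mgh → h = PE/(mg) = 2.63e+04 J / (37 kg × 10.3 m/s²) = 69 m = 0.069 km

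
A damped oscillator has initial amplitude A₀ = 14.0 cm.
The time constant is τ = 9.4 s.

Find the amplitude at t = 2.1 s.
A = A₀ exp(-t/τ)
A = A₀ exp(−t/τ) = 14.0×exp(−2.1/9.4) = 11.2 cm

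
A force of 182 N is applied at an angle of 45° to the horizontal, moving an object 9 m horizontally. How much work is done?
W = Fd cosθ = 182×9×cos(45°) = 1158.2 J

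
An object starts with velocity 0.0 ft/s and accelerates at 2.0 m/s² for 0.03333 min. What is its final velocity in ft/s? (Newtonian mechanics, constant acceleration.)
v = v₀ + at (with unit conversion) = 13.12 ft/s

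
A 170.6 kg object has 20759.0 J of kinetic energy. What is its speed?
KE = ½mv² → v = √(2KE/m) = √(2×20759.0/170.6) = 15.6 m/s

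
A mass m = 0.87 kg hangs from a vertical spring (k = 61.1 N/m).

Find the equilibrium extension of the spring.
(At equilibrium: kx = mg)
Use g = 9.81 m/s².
x_eq = mg/k = 0.87×9.81/61.1 = 0.1397 m = 13.97 cm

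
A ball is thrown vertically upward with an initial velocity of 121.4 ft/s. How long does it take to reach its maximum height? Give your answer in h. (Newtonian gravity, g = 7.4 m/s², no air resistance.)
t_up = v₀/g (with unit conversion) = 0.001389 h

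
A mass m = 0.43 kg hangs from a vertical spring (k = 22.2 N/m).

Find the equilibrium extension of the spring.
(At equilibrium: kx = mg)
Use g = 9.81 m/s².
x_eq = mg/k = 0.43×9.81/22.2 = 0.19 m = 19 cm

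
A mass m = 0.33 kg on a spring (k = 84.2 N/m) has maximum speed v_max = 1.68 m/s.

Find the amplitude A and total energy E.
½mv²_max = ½kA² → A = v_max√(m/k) = 1.68×√(0.33/84.2) = 0.1052 m = 10.52 cm
E = ½mv²_max = ½×0.33×1.68² = 0.4657 J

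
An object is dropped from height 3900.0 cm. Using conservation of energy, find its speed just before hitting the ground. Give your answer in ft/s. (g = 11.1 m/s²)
mgh = ½mv² → v = √(2gh) = √(2×11.1×39) = 29.42 m/s = 96.54 ft/s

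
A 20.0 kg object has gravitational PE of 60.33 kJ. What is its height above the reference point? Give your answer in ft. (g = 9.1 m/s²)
PE = mgh → h = PE/(mg) = 6.033e+04 J / (20 kg × 9.1 m/s²) = 331.5 m = 1088.0 ft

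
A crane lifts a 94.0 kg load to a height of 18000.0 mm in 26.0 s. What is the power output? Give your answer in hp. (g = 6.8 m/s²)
W = mgh = 94×6.8×18 = 1.151e+04 J
P = W/t = 1.151e+04/26 = 442.5 W = 0.5934 hp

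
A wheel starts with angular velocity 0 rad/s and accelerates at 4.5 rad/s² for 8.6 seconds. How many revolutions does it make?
θ = ω₀t + ½αt² = 0×8.6 + ½×4.5×8.6² = 166.41 rad
Revolutions = θ/(2π) = 166.41/(2π) = 26.48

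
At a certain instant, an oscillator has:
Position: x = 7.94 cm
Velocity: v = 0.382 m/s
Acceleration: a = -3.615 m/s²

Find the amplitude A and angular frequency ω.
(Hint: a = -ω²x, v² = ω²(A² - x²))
a = −ω²x → ω = √(|a|/x) = √(3.615/0.0794) = 6.748 rad/s
v² = ω²(A² − x²) → A = √(x² + v²/ω²) = √(0.0794² + 0.382²/6.748²) = 0.09752 m = 9.752 cm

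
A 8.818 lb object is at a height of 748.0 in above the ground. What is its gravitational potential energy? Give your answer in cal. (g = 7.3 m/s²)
PE = mgh = 4 kg × 7.3 m/s² × 19 m = 554.7 J = 132.6 cal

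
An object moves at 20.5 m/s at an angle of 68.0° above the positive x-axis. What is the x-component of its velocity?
vₓ = v cos(θ) = 20.5 × cos(68.0°) = 7.68 m/s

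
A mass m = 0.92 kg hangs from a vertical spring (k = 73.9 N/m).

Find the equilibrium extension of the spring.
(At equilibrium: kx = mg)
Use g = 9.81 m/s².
x_eq = mg/k = 0.92×9.81/73.9 = 0.1221 m = 12.21 cm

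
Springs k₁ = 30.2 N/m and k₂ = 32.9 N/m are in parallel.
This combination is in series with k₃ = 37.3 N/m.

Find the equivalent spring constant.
k₁₂ = k₁ + k₂ = 63.1 N/m (parallel)
1/k_eq = 1/k₁₂ + 1/k₃ → k_eq = 23.44 N/m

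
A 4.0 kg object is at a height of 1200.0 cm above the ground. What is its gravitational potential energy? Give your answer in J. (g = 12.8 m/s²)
PE = mgh = 4 kg × 12.8 m/s² × 12 m = 614.4 J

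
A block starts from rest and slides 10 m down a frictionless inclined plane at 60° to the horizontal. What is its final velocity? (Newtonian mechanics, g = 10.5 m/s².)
a = g sin(θ) = 10.5 × sin(60°) = 9.09 m/s²
v = √(2ad) = √(2 × 9.09 × 10) = 13.49 m/s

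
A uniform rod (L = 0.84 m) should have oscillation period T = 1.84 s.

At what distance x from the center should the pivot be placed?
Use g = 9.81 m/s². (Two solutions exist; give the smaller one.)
T = 2π√((L²/12 + x²)/(gx)). Let c = T²g/(4π²) = 0.8413.
x² − cx + L²/12 = 0 → x = (c − √(c² − L²/3))/2 = 0.07693 m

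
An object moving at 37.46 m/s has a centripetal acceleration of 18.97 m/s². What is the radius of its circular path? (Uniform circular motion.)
r = v²/a_c = 37.46²/18.97 = 73.97 m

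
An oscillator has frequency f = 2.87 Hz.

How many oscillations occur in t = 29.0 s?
n = f×t = 2.87×29.0 = 83.23 oscillations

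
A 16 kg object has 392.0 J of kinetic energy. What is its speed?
KE = ½mv² → v = √(2KE/m) = √(2×392.0/16) = 7.0 m/s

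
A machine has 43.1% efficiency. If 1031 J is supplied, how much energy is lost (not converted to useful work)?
W_out = η × W_in = 0.431×1031 = 444.36 J
W_lost = W_in − W_out = 1031 − 444.36 = 586.64 J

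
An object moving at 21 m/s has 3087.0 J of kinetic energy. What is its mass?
KE = ½mv² → m = 2KE/v² = 2×3087.0/21² = 14.0 kg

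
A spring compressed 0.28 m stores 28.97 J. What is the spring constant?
PE = ½kx² → k = 2PE/x² = 2×28.97/0.28² = 739.0 N/m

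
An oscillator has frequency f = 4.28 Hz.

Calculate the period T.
T = 1/f = 1/4.28 = 0.2336 s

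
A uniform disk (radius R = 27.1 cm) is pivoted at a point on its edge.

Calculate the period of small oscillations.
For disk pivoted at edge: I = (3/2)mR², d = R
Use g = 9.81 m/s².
I/m = (3/2)R² = 0.1102 m²; d = R = 0.271 m
T = 2π√((3/2)R²/(gR)) = 2π√(3R/(2g)) = 1.279 s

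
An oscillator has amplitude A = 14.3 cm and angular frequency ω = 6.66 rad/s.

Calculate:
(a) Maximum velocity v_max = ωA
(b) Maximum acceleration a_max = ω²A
v_max = ωA = 6.66×0.143 = 0.9524 m/s
a_max = ω²A = 6.66²×0.143 = 6.343 m/s²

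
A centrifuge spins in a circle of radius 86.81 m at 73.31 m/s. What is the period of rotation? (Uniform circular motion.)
T = 2πr/v = 2π×86.81/73.31 = 7.44 s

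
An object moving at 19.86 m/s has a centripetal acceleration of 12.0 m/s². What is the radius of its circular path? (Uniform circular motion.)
r = v²/a_c = 19.86²/12.0 = 32.87 m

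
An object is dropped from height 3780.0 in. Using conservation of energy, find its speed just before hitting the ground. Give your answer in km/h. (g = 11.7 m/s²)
mgh = ½mv² → v = √(2gh) = √(2×11.7×96.01) = 47.4 m/s = 170.6 km/h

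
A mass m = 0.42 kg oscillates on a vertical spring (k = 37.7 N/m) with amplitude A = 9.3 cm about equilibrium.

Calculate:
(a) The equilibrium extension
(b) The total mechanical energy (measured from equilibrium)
x_eq = mg/k = 0.42×9.81/37.7 = 0.1093 m = 10.93 cm
E = ½kA² = ½×37.7×(0.093)² = 0.163 J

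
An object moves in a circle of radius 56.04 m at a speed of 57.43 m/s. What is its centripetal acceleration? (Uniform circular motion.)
a_c = v²/r = 57.43²/56.04 = 3298.2/56.04 = 58.85 m/s²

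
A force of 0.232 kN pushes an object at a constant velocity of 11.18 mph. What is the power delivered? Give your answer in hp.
P = Fv = 232 N × 4.998 m/s = 1160 W = 1.555 hp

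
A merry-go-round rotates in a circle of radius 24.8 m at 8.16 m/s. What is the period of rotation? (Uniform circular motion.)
T = 2πr/v = 2π×24.8/8.16 = 19.1 s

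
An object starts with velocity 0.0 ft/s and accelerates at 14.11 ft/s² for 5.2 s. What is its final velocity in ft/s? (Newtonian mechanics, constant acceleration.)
v = v₀ + at (with unit conversion) = 73.37 ft/s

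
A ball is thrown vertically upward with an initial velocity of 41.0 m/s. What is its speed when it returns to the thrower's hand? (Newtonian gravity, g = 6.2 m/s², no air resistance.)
By conservation of energy, the ball returns at the same speed = 41.0 m/s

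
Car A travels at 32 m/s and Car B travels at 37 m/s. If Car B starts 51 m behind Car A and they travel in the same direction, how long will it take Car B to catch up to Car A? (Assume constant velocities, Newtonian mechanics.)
Relative speed: v_rel = 37 - 32 = 5 m/s
Time to catch: t = d₀/v_rel = 51/5 = 10.2 s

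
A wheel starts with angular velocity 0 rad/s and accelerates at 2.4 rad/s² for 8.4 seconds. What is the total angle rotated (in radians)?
θ = ω₀t + ½αt² = 0×8.4 + ½×2.4×8.4² = 84.67 rad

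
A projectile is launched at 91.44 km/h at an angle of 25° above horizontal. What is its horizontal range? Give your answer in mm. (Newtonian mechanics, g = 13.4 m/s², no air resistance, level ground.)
R = v₀² sin(2θ) / g (with unit conversion) = 36880.0 mm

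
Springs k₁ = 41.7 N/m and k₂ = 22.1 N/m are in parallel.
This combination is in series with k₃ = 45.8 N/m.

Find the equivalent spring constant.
k₁₂ = k₁ + k₂ = 63.8 N/m (parallel)
1/k_eq = 1/k₁₂ + 1/k₃ → k_eq = 26.66 N/m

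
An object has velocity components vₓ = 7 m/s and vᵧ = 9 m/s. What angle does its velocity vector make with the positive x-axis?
θ = arctan(vᵧ/vₓ) = arctan(9/7) = 52.13°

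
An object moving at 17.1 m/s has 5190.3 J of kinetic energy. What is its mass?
KE = ½mv² → m = 2KE/v² = 2×5190.3/17.1² = 35.5 kg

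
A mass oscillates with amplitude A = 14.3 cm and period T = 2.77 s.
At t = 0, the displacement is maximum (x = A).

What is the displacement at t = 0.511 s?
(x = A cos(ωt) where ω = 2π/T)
ω = 2π/T = 2π/2.77 = 2.268 rad/s
x = A cos(ωt) = 14.3×cos(2.268×0.511) = 5.722 cm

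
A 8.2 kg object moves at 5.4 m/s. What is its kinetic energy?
KE = ½mv² = ½×8.2×5.4² = 119.556 J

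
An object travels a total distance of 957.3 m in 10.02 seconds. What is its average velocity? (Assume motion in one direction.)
v_avg = Δd / Δt = 957.3 / 10.02 = 95.54 m/s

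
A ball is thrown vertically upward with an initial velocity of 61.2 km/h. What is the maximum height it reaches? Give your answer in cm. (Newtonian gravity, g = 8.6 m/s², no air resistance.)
h_max = v₀²/(2g) (with unit conversion) = 1680.0 cm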